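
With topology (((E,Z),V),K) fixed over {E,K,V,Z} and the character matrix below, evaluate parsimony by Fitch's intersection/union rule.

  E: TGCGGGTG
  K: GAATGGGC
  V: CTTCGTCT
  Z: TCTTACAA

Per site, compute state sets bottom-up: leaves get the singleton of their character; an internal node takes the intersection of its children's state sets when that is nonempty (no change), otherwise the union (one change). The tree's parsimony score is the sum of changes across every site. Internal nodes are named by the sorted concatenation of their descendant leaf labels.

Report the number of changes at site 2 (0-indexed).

site 0, node EZ: E={T} ∩ Z={T} → {T} (+0)
site 0, node EVZ: EZ={T} ∪ V={C} → {C,T} (+1)
site 0, node EKVZ: EVZ={C,T} ∪ K={G} → {C,G,T} (+1)
site 1, node EZ: E={G} ∪ Z={C} → {C,G} (+1)
site 1, node EVZ: EZ={C,G} ∪ V={T} → {C,G,T} (+1)
site 1, node EKVZ: EVZ={C,G,T} ∪ K={A} → {A,C,G,T} (+1)
site 2, node EZ: E={C} ∪ Z={T} → {C,T} (+1)
site 2, node EVZ: EZ={C,T} ∩ V={T} → {T} (+0)
site 2, node EKVZ: EVZ={T} ∪ K={A} → {A,T} (+1)
site 3, node EZ: E={G} ∪ Z={T} → {G,T} (+1)
site 3, node EVZ: EZ={G,T} ∪ V={C} → {C,G,T} (+1)
site 3, node EKVZ: EVZ={C,G,T} ∩ K={T} → {T} (+0)
site 4, node EZ: E={G} ∪ Z={A} → {A,G} (+1)
site 4, node EVZ: EZ={A,G} ∩ V={G} → {G} (+0)
site 4, node EKVZ: EVZ={G} ∩ K={G} → {G} (+0)
site 5, node EZ: E={G} ∪ Z={C} → {C,G} (+1)
site 5, node EVZ: EZ={C,G} ∪ V={T} → {C,G,T} (+1)
site 5, node EKVZ: EVZ={C,G,T} ∩ K={G} → {G} (+0)
site 6, node EZ: E={T} ∪ Z={A} → {A,T} (+1)
site 6, node EVZ: EZ={A,T} ∪ V={C} → {A,C,T} (+1)
site 6, node EKVZ: EVZ={A,C,T} ∪ K={G} → {A,C,G,T} (+1)
site 7, node EZ: E={G} ∪ Z={A} → {A,G} (+1)
site 7, node EVZ: EZ={A,G} ∪ V={T} → {A,G,T} (+1)
site 7, node EKVZ: EVZ={A,G,T} ∪ K={C} → {A,C,G,T} (+1)
per-site changes: [2, 3, 2, 2, 1, 2, 3, 3]; total = 18

2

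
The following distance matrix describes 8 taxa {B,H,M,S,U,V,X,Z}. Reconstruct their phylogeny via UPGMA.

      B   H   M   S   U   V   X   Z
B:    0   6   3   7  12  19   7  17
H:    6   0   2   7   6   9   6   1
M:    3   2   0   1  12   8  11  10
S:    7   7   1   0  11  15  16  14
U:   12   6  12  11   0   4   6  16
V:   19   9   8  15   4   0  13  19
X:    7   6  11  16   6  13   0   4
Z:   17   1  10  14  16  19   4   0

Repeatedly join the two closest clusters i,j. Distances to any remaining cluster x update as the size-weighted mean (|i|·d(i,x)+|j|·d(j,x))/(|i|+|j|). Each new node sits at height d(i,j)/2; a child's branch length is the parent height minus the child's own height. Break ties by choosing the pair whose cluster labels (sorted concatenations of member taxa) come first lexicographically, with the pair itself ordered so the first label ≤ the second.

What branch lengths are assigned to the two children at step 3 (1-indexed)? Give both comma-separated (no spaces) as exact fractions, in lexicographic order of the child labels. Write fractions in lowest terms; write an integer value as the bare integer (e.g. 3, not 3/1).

2,2

step 1: merge (H,Z) at d=1; branch lengths H→1/2, Z→1/2; new cluster HZ
  updated: d(B,HZ)=23/2, d(HZ,M)=6, d(HZ,S)=21/2, d(HZ,U)=11, d(HZ,V)=14, d(HZ,X)=5
step 2: merge (M,S) at d=1; branch lengths M→1/2, S→1/2; new cluster MS
  updated: d(B,MS)=5, d(HZ,MS)=33/4, d(MS,U)=23/2, d(MS,V)=23/2, d(MS,X)=27/2
step 3: merge (U,V) at d=4; branch lengths U→2, V→2; new cluster UV
  updated: d(B,UV)=31/2, d(HZ,UV)=25/2, d(MS,UV)=23/2, d(UV,X)=19/2
step 4: merge (B,MS) at d=5; branch lengths B→5/2, MS→2; new cluster BMS
  updated: d(BMS,HZ)=28/3, d(BMS,UV)=77/6, d(BMS,X)=34/3
step 5: merge (HZ,X) at d=5; branch lengths HZ→2, X→5/2; new cluster HXZ
  updated: d(BMS,HXZ)=10, d(HXZ,UV)=23/2
step 6: merge (BMS,HXZ) at d=10; branch lengths BMS→5/2, HXZ→5/2; new cluster BHMSXZ
  updated: d(BHMSXZ,UV)=73/6
step 7: merge (BHMSXZ,UV) at d=73/6; branch lengths BHMSXZ→13/12, UV→49/12; new cluster BHMSUVXZ
final tree: (((B:5/2,(M:1/2,S:1/2):2):5/2,((H:1/2,Z:1/2):2,X:5/2):5/2):13/12,(U:2,V:2):49/12)
total length: 151/6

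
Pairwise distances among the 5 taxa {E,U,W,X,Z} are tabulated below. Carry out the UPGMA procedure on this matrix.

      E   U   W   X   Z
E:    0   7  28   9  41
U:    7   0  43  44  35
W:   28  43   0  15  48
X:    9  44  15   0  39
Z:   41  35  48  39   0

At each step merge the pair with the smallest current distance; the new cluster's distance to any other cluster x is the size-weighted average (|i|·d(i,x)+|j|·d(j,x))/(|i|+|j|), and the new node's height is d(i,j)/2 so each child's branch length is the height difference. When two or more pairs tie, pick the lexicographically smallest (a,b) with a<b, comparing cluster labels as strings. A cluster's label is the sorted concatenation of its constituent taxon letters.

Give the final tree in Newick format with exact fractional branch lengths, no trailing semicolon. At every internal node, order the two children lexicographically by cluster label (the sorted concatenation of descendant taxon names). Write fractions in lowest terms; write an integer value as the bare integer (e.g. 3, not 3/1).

iteration 1: select E,U (d=7); attach at lengths (7/2, 7/2); label the merged cluster EU
  updated: d(EU,W)=71/2, d(EU,X)=53/2, d(EU,Z)=38
iteration 2: select W,X (d=15); attach at lengths (15/2, 15/2); label the merged cluster WX
  updated: d(EU,WX)=31, d(WX,Z)=87/2
iteration 3: select EU,WX (d=31); attach at lengths (12, 8); label the merged cluster EUWX
  updated: d(EUWX,Z)=163/4
iteration 4: select EUWX,Z (d=163/4); attach at lengths (39/8, 163/8); label the merged cluster EUWXZ
final tree: (((E:7/2,U:7/2):12,(W:15/2,X:15/2):8):39/8,Z:163/8)
total length: 269/4

(((E:7/2,U:7/2):12,(W:15/2,X:15/2):8):39/8,Z:163/8)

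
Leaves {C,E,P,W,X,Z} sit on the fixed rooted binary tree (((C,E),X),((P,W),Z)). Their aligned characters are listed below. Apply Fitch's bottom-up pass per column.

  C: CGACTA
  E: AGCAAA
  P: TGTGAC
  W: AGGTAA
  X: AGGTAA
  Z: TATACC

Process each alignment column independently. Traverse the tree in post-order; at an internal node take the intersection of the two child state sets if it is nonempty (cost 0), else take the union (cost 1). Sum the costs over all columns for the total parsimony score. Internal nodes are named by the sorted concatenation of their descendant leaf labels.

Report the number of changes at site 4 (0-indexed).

CE@0: {C} ∪ {A} = {A,C} (union, +1)
CEX@0: {A,C} ∩ {A} = {A} (intersection, +0)
PW@0: {T} ∪ {A} = {A,T} (union, +1)
PWZ@0: {A,T} ∩ {T} = {T} (intersection, +0)
CEPWXZ@0: {A} ∪ {T} = {A,T} (union, +1)
CE@1: {G} ∩ {G} = {G} (intersection, +0)
CEX@1: {G} ∩ {G} = {G} (intersection, +0)
PW@1: {G} ∩ {G} = {G} (intersection, +0)
PWZ@1: {G} ∪ {A} = {A,G} (union, +1)
CEPWXZ@1: {G} ∩ {A,G} = {G} (intersection, +0)
CE@2: {A} ∪ {C} = {A,C} (union, +1)
CEX@2: {A,C} ∪ {G} = {A,C,G} (union, +1)
PW@2: {T} ∪ {G} = {G,T} (union, +1)
PWZ@2: {G,T} ∩ {T} = {T} (intersection, +0)
CEPWXZ@2: {A,C,G} ∪ {T} = {A,C,G,T} (union, +1)
CE@3: {C} ∪ {A} = {A,C} (union, +1)
CEX@3: {A,C} ∪ {T} = {A,C,T} (union, +1)
PW@3: {G} ∪ {T} = {G,T} (union, +1)
PWZ@3: {G,T} ∪ {A} = {A,G,T} (union, +1)
CEPWXZ@3: {A,C,T} ∩ {A,G,T} = {A,T} (intersection, +0)
CE@4: {T} ∪ {A} = {A,T} (union, +1)
CEX@4: {A,T} ∩ {A} = {A} (intersection, +0)
PW@4: {A} ∩ {A} = {A} (intersection, +0)
PWZ@4: {A} ∪ {C} = {A,C} (union, +1)
CEPWXZ@4: {A} ∩ {A,C} = {A} (intersection, +0)
CE@5: {A} ∩ {A} = {A} (intersection, +0)
CEX@5: {A} ∩ {A} = {A} (intersection, +0)
PW@5: {C} ∪ {A} = {A,C} (union, +1)
PWZ@5: {A,C} ∩ {C} = {C} (intersection, +0)
CEPWXZ@5: {A} ∪ {C} = {A,C} (union, +1)
per-site changes: [3, 1, 4, 4, 2, 2]; total = 16

2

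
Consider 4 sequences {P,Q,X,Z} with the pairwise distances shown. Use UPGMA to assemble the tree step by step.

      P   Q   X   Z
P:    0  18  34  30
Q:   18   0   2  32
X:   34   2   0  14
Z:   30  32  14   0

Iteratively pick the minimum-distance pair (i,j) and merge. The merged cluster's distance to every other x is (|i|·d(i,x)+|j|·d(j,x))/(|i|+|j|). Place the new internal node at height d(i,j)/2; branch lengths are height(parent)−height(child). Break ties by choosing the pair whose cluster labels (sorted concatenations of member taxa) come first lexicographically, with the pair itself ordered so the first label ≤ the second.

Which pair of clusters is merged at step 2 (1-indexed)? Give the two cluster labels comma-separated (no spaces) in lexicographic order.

step 1: merge (Q,X) at d=2; branch lengths Q→1, X→1; new cluster QX
  updated: d(P,QX)=26, d(QX,Z)=23
step 2: merge (QX,Z) at d=23; branch lengths QX→21/2, Z→23/2; new cluster QXZ
  updated: d(P,QXZ)=82/3
step 3: merge (P,QXZ) at d=82/3; branch lengths P→41/3, QXZ→13/6; new cluster PQXZ
final tree: (P:41/3,((Q:1,X:1):21/2,Z:23/2):13/6)
total length: 239/6

QX,Z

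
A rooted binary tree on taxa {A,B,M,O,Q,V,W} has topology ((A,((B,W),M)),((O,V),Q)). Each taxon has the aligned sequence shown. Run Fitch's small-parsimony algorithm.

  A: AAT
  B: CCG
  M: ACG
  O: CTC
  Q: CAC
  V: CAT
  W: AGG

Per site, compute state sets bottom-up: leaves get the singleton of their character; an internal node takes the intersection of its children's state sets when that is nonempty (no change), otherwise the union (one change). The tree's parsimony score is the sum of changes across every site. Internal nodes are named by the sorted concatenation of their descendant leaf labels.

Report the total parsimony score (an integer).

[col 0] BW: children B:{C}, W:{A} ∪→ {A,C}; cost 1
[col 0] BMW: children BW:{A,C}, M:{A} ∩→ {A}; cost 0
[col 0] ABMW: children A:{A}, BMW:{A} ∩→ {A}; cost 0
[col 0] OV: children O:{C}, V:{C} ∩→ {C}; cost 0
[col 0] OQV: children OV:{C}, Q:{C} ∩→ {C}; cost 0
[col 0] ABMOQVW: children ABMW:{A}, OQV:{C} ∪→ {A,C}; cost 1
[col 1] BW: children B:{C}, W:{G} ∪→ {C,G}; cost 1
[col 1] BMW: children BW:{C,G}, M:{C} ∩→ {C}; cost 0
[col 1] ABMW: children A:{A}, BMW:{C} ∪→ {A,C}; cost 1
[col 1] OV: children O:{T}, V:{A} ∪→ {A,T}; cost 1
[col 1] OQV: children OV:{A,T}, Q:{A} ∩→ {A}; cost 0
[col 1] ABMOQVW: children ABMW:{A,C}, OQV:{A} ∩→ {A}; cost 0
[col 2] BW: children B:{G}, W:{G} ∩→ {G}; cost 0
[col 2] BMW: children BW:{G}, M:{G} ∩→ {G}; cost 0
[col 2] ABMW: children A:{T}, BMW:{G} ∪→ {G,T}; cost 1
[col 2] OV: children O:{C}, V:{T} ∪→ {C,T}; cost 1
[col 2] OQV: children OV:{C,T}, Q:{C} ∩→ {C}; cost 0
[col 2] ABMOQVW: children ABMW:{G,T}, OQV:{C} ∪→ {C,G,T}; cost 1
per-site changes: [2, 3, 3]; total = 8

8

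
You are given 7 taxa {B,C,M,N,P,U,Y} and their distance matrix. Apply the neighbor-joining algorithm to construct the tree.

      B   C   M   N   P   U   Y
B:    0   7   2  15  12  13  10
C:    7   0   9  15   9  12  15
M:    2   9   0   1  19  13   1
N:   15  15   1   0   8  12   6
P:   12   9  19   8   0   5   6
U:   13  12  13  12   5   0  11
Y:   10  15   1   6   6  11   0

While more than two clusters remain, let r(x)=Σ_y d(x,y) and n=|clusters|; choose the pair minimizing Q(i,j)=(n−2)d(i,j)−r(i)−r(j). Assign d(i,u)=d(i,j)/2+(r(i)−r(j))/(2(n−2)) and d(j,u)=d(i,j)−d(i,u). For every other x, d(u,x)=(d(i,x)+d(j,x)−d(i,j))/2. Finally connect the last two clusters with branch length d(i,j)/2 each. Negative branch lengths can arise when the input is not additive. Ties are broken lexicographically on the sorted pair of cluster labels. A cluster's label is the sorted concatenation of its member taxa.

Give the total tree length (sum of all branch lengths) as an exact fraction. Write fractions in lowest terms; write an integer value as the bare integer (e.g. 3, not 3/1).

1. join P+U (d=5, Q=-100) ⇒ PU; edges |P|=9/5, |U|=16/5
  updated: d(B,PU)=10, d(C,PU)=8, d(M,PU)=27/2, d(N,PU)=15/2, d(PU,Y)=6
2. join B+C (d=7, Q=-70) ⇒ BC; edges |B|=9/4, |C|=19/4
  updated: d(BC,M)=2, d(BC,N)=23/2, d(BC,PU)=11/2, d(BC,Y)=9
3. join BC+PU (d=11/2, Q=-44) ⇒ BCPU; edges |BC|=2, |PU|=7/2
  updated: d(BCPU,M)=5, d(BCPU,N)=27/4, d(BCPU,Y)=19/4
4. join BCPU+Y (d=19/4, Q=-75/4) ⇒ BCPUY; edges |BCPU|=57/16, |Y|=19/16
  updated: d(BCPUY,M)=5/8, d(BCPUY,N)=4
5. join BCPUY+M (d=5/8, Q=-45/8) ⇒ BCMPUY; edges |BCPUY|=29/16, |M|=-19/16
  updated: d(BCMPUY,N)=35/16
6. join BCMPUY+N (d=35/16) ⇒ BCMNPUY; edges |BCMPUY|=35/32, |N|=35/32
final tree: (((((B:9/4,C:19/4):2,(P:9/5,U:16/5):7/2):57/16,Y:19/16):29/16,M:-19/16):35/32,N:35/32)
total length: 401/16

401/16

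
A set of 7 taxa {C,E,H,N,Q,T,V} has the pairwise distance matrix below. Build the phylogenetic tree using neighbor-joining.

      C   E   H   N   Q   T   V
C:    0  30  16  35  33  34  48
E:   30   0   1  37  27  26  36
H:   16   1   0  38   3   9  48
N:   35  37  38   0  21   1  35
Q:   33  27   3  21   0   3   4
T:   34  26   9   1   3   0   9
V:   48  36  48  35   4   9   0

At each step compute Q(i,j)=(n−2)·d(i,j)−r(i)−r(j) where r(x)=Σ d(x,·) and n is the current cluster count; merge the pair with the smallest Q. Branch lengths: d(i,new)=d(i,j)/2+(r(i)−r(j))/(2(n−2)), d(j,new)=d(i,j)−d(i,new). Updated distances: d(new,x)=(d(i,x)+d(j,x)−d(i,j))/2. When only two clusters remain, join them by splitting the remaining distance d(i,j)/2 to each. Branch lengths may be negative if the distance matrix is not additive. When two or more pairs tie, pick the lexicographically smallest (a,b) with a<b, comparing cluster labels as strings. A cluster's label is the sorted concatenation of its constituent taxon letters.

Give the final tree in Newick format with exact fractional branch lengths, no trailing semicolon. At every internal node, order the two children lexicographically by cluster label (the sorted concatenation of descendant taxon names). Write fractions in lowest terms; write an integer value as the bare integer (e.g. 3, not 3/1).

step 1: merge (E,H) at d=1, Q=-267; branch lengths E→47/10, H→-37/10; new cluster EH
  updated: d(C,EH)=45/2, d(EH,N)=37, d(EH,Q)=29/2, d(EH,T)=17, d(EH,V)=83/2
step 2: merge (C,EH) at d=45/2, Q=-215; branch lengths C→65/4, EH→25/4; new cluster CEH
  updated: d(CEH,N)=99/4, d(CEH,Q)=25/2, d(CEH,T)=57/4, d(CEH,V)=67/2
step 3: merge (Q,V) at d=4, Q=-110; branch lengths Q→-29/6, V→53/6; new cluster QV
  updated: d(CEH,QV)=21, d(N,QV)=26, d(QV,T)=4
step 4: merge (CEH,QV) at d=21, Q=-69; branch lengths CEH→51/4, QV→33/4; new cluster CEHQV
  updated: d(CEHQV,N)=119/8, d(CEHQV,T)=-11/8
step 5: merge (CEHQV,N) at d=119/8, Q=-29/2; branch lengths CEHQV→25/4, N→69/8; new cluster CEHNQV
  updated: d(CEHNQV,T)=-61/8
step 6: merge (CEHNQV,T) at d=-61/8; branch lengths CEHNQV→-61/16, T→-61/16; new cluster CEHNQTV
final tree: ((((C:65/4,(E:47/10,H:-37/10):25/4):51/4,(Q:-29/6,V:53/6):33/4):25/4,N:69/8):-61/16,T:-61/16)
total length: 223/4

((((C:65/4,(E:47/10,H:-37/10):25/4):51/4,(Q:-29/6,V:53/6):33/4):25/4,N:69/8):-61/16,T:-61/16)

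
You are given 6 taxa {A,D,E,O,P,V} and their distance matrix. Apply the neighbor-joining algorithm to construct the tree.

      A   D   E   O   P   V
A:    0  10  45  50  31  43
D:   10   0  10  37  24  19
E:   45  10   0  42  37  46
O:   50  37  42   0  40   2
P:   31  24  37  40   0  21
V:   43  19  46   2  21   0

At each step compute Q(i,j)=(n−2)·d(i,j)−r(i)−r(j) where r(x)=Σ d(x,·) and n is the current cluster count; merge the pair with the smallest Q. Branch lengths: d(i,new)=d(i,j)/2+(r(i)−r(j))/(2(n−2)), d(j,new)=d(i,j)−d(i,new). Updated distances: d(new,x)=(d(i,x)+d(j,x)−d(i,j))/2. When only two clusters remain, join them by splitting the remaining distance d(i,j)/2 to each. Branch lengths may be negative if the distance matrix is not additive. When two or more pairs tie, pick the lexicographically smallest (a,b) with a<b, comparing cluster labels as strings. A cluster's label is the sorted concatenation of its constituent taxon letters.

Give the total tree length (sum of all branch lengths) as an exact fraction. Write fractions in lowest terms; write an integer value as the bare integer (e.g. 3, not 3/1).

step 1: merge (O,V) at d=2, Q=-294; branch lengths O→6, V→-4; new cluster OV
  updated: d(A,OV)=91/2, d(D,OV)=27, d(E,OV)=43, d(OV,P)=59/2
step 2: merge (OV,P) at d=59/2, Q=-178; branch lengths OV→56/3, P→65/6; new cluster OPV
  updated: d(A,OPV)=47/2, d(D,OPV)=43/4, d(E,OPV)=101/4
step 3: merge (A,OPV) at d=47/2, Q=-91; branch lengths A→33/2, OPV→7; new cluster AOPV
  updated: d(AOPV,D)=-11/8, d(AOPV,E)=187/8
step 4: merge (AOPV,D) at d=-11/8, Q=-32; branch lengths AOPV→6, D→-59/8; new cluster ADOPV
  updated: d(ADOPV,E)=139/8
step 5: merge (ADOPV,E) at d=139/8; branch lengths ADOPV→139/16, E→139/16; new cluster ADEOPV
final tree: (((A:33/2,((O:6,V:-4):56/3,P:65/6):7):6,D:-59/8):139/16,E:139/16)
total length: 71

71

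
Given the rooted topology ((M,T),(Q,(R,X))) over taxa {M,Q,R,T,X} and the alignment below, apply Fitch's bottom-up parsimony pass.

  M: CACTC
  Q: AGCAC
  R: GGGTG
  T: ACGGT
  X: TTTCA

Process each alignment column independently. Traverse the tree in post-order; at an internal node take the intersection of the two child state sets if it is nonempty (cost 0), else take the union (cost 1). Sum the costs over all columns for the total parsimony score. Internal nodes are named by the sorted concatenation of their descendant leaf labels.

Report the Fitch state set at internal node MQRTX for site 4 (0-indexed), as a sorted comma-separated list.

site 0, node MT: M={C} ∪ T={A} → {A,C} (+1)
site 0, node RX: R={G} ∪ X={T} → {G,T} (+1)
site 0, node QRX: Q={A} ∪ RX={G,T} → {A,G,T} (+1)
site 0, node MQRTX: MT={A,C} ∩ QRX={A,G,T} → {A} (+0)
site 1, node MT: M={A} ∪ T={C} → {A,C} (+1)
site 1, node RX: R={G} ∪ X={T} → {G,T} (+1)
site 1, node QRX: Q={G} ∩ RX={G,T} → {G} (+0)
site 1, node MQRTX: MT={A,C} ∪ QRX={G} → {A,C,G} (+1)
site 2, node MT: M={C} ∪ T={G} → {C,G} (+1)
site 2, node RX: R={G} ∪ X={T} → {G,T} (+1)
site 2, node QRX: Q={C} ∪ RX={G,T} → {C,G,T} (+1)
site 2, node MQRTX: MT={C,G} ∩ QRX={C,G,T} → {C,G} (+0)
site 3, node MT: M={T} ∪ T={G} → {G,T} (+1)
site 3, node RX: R={T} ∪ X={C} → {C,T} (+1)
site 3, node QRX: Q={A} ∪ RX={C,T} → {A,C,T} (+1)
site 3, node MQRTX: MT={G,T} ∩ QRX={A,C,T} → {T} (+0)
site 4, node MT: M={C} ∪ T={T} → {C,T} (+1)
site 4, node RX: R={G} ∪ X={A} → {A,G} (+1)
site 4, node QRX: Q={C} ∪ RX={A,G} → {A,C,G} (+1)
site 4, node MQRTX: MT={C,T} ∩ QRX={A,C,G} → {C} (+0)
per-site changes: [3, 3, 3, 3, 3]; total = 15

C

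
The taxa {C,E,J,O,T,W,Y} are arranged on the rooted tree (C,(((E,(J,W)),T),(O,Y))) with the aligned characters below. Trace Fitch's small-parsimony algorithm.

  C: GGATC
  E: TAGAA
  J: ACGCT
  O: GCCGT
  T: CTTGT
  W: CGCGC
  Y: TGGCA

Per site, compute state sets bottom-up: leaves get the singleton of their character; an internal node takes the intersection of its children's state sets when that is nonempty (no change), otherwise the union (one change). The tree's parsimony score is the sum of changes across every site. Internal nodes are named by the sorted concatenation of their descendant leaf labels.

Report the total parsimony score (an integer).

20

JW@0: {A} ∪ {C} = {A,C} (union, +1)
EJW@0: {T} ∪ {A,C} = {A,C,T} (union, +1)
EJTW@0: {A,C,T} ∩ {C} = {C} (intersection, +0)
OY@0: {G} ∪ {T} = {G,T} (union, +1)
EJOTWY@0: {C} ∪ {G,T} = {C,G,T} (union, +1)
CEJOTWY@0: {G} ∩ {C,G,T} = {G} (intersection, +0)
JW@1: {C} ∪ {G} = {C,G} (union, +1)
EJW@1: {A} ∪ {C,G} = {A,C,G} (union, +1)
EJTW@1: {A,C,G} ∪ {T} = {A,C,G,T} (union, +1)
OY@1: {C} ∪ {G} = {C,G} (union, +1)
EJOTWY@1: {A,C,G,T} ∩ {C,G} = {C,G} (intersection, +0)
CEJOTWY@1: {G} ∩ {C,G} = {G} (intersection, +0)
JW@2: {G} ∪ {C} = {C,G} (union, +1)
EJW@2: {G} ∩ {C,G} = {G} (intersection, +0)
EJTW@2: {G} ∪ {T} = {G,T} (union, +1)
OY@2: {C} ∪ {G} = {C,G} (union, +1)
EJOTWY@2: {G,T} ∩ {C,G} = {G} (intersection, +0)
CEJOTWY@2: {A} ∪ {G} = {A,G} (union, +1)
JW@3: {C} ∪ {G} = {C,G} (union, +1)
EJW@3: {A} ∪ {C,G} = {A,C,G} (union, +1)
EJTW@3: {A,C,G} ∩ {G} = {G} (intersection, +0)
OY@3: {G} ∪ {C} = {C,G} (union, +1)
EJOTWY@3: {G} ∩ {C,G} = {G} (intersection, +0)
CEJOTWY@3: {T} ∪ {G} = {G,T} (union, +1)
JW@4: {T} ∪ {C} = {C,T} (union, +1)
EJW@4: {A} ∪ {C,T} = {A,C,T} (union, +1)
EJTW@4: {A,C,T} ∩ {T} = {T} (intersection, +0)
OY@4: {T} ∪ {A} = {A,T} (union, +1)
EJOTWY@4: {T} ∩ {A,T} = {T} (intersection, +0)
CEJOTWY@4: {C} ∪ {T} = {C,T} (union, +1)
per-site changes: [4, 4, 4, 4, 4]; total = 20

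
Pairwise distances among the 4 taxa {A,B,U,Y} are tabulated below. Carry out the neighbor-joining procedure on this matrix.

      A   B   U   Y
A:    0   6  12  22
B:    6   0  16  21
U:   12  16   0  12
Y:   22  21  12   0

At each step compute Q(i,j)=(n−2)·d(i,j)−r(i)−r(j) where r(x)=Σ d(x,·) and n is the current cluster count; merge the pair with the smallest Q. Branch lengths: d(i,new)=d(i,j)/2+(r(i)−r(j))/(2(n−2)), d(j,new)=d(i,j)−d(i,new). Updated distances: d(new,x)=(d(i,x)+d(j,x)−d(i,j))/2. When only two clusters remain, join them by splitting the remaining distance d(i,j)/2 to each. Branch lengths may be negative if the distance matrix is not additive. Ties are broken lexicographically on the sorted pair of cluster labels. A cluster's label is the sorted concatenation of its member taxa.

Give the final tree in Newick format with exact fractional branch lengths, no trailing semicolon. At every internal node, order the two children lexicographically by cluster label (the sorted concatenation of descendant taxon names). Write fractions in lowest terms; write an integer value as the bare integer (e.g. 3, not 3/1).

(((A:9/4,B:15/4):35/4,U:9/4):39/8,Y:39/8)

step 1: merge (A,B) at d=6, Q=-71; branch lengths A→9/4, B→15/4; new cluster AB
  updated: d(AB,U)=11, d(AB,Y)=37/2
step 2: merge (AB,U) at d=11, Q=-83/2; branch lengths AB→35/4, U→9/4; new cluster ABU
  updated: d(ABU,Y)=39/4
step 3: merge (ABU,Y) at d=39/4; branch lengths ABU→39/8, Y→39/8; new cluster ABUY
final tree: (((A:9/4,B:15/4):35/4,U:9/4):39/8,Y:39/8)
total length: 107/4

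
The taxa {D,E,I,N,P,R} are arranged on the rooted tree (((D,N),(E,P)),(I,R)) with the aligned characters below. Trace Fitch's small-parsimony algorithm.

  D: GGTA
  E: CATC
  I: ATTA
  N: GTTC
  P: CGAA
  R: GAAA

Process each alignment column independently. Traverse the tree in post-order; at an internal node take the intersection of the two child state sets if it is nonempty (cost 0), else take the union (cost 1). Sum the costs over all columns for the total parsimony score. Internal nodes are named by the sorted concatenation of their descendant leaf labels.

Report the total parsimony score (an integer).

[col 0] DN: children D:{G}, N:{G} ∩→ {G}; cost 0
[col 0] EP: children E:{C}, P:{C} ∩→ {C}; cost 0
[col 0] DENP: children DN:{G}, EP:{C} ∪→ {C,G}; cost 1
[col 0] IR: children I:{A}, R:{G} ∪→ {A,G}; cost 1
[col 0] DEINPR: children DENP:{C,G}, IR:{A,G} ∩→ {G}; cost 0
[col 1] DN: children D:{G}, N:{T} ∪→ {G,T}; cost 1
[col 1] EP: children E:{A}, P:{G} ∪→ {A,G}; cost 1
[col 1] DENP: children DN:{G,T}, EP:{A,G} ∩→ {G}; cost 0
[col 1] IR: children I:{T}, R:{A} ∪→ {A,T}; cost 1
[col 1] DEINPR: children DENP:{G}, IR:{A,T} ∪→ {A,G,T}; cost 1
[col 2] DN: children D:{T}, N:{T} ∩→ {T}; cost 0
[col 2] EP: children E:{T}, P:{A} ∪→ {A,T}; cost 1
[col 2] DENP: children DN:{T}, EP:{A,T} ∩→ {T}; cost 0
[col 2] IR: children I:{T}, R:{A} ∪→ {A,T}; cost 1
[col 2] DEINPR: children DENP:{T}, IR:{A,T} ∩→ {T}; cost 0
[col 3] DN: children D:{A}, N:{C} ∪→ {A,C}; cost 1
[col 3] EP: children E:{C}, P:{A} ∪→ {A,C}; cost 1
[col 3] DENP: children DN:{A,C}, EP:{A,C} ∩→ {A,C}; cost 0
[col 3] IR: children I:{A}, R:{A} ∩→ {A}; cost 0
[col 3] DEINPR: children DENP:{A,C}, IR:{A} ∩→ {A}; cost 0
per-site changes: [2, 4, 2, 2]; total = 10

10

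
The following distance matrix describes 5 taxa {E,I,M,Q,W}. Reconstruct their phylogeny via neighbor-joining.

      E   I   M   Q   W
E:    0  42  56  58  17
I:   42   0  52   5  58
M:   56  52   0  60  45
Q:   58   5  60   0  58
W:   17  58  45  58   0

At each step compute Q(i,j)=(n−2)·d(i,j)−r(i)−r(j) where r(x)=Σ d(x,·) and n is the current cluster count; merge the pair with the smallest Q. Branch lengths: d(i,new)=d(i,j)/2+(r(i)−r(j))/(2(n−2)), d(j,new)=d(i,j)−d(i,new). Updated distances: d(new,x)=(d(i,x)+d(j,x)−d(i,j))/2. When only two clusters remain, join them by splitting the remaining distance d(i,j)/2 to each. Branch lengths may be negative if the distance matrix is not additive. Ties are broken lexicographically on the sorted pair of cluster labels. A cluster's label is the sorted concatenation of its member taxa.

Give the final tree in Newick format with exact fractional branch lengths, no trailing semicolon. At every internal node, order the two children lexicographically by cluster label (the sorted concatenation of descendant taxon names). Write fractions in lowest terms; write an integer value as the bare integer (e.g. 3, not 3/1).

(((E:37/4,W:31/4):63/4,(I:-3/2,Q:13/2):109/4):105/8,M:105/8)

1. join I+Q (d=5, Q=-323) ⇒ IQ; edges |I|=-3/2, |Q|=13/2
  updated: d(E,IQ)=95/2, d(IQ,M)=107/2, d(IQ,W)=111/2
2. join E+W (d=17, Q=-204) ⇒ EW; edges |E|=37/4, |W|=31/4
  updated: d(EW,IQ)=43, d(EW,M)=42
3. join EW+IQ (d=43, Q=-277/2) ⇒ EIQW; edges |EW|=63/4, |IQ|=109/4
  updated: d(EIQW,M)=105/4
4. join EIQW+M (d=105/4) ⇒ EIMQW; edges |EIQW|=105/8, |M|=105/8
final tree: (((E:37/4,W:31/4):63/4,(I:-3/2,Q:13/2):109/4):105/8,M:105/8)
total length: 365/4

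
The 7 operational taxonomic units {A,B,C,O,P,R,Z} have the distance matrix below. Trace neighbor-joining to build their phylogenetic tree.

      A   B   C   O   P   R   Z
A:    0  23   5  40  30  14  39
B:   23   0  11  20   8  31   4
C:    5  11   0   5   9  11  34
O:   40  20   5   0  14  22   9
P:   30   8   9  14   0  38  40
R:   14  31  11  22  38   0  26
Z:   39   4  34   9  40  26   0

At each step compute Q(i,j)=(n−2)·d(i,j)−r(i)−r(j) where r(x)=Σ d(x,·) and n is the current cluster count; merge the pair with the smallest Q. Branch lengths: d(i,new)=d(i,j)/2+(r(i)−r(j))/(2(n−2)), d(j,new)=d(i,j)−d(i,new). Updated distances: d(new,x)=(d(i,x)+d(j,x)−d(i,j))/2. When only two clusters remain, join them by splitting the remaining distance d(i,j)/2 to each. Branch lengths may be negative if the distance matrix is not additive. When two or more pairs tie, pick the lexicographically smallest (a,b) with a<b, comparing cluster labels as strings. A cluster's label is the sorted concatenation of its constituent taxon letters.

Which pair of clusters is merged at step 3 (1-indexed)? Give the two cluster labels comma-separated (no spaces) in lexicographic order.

step 1: merge (B,Z) at d=4, Q=-229; branch lengths B→-7/2, Z→15/2; new cluster BZ
  updated: d(A,BZ)=29, d(BZ,C)=41/2, d(BZ,O)=25/2, d(BZ,P)=22, d(BZ,R)=53/2
step 2: merge (A,R) at d=14, Q=-347/2; branch lengths A→125/16, R→99/16; new cluster AR
  updated: d(AR,BZ)=83/4, d(AR,C)=1, d(AR,O)=24, d(AR,P)=27
step 3: merge (AR,C) at d=1, Q=-421/4; branch lengths AR→161/24, C→-137/24; new cluster ACR
  updated: d(ACR,BZ)=161/8, d(ACR,O)=14, d(ACR,P)=35/2
step 4: merge (ACR,P) at d=35/2, Q=-561/8; branch lengths ACR→265/32, P→295/32; new cluster ACPR
  updated: d(ACPR,BZ)=197/16, d(ACPR,O)=21/4
step 5: merge (ACPR,BZ) at d=197/16, Q=-481/16; branch lengths ACPR→81/32, BZ→313/32; new cluster ABCPRZ
  updated: d(ABCPRZ,O)=87/32
step 6: merge (ABCPRZ,O) at d=87/32; branch lengths ABCPRZ→87/64, O→87/64; new cluster ABCOPRZ
final tree: (((((A:125/16,R:99/16):161/24,C:-137/24):265/32,P:295/32):81/32,(B:-7/2,Z:15/2):313/32):87/64,O:87/64)
total length: 1649/32

AR,C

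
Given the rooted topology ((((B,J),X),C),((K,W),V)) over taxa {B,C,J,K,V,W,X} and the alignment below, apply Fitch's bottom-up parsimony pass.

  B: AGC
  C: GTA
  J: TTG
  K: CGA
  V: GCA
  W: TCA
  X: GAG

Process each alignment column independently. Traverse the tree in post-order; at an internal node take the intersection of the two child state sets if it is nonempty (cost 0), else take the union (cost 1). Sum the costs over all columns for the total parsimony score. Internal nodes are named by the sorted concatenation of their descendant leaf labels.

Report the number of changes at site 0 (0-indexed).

[col 0] BJ: children B:{A}, J:{T} ∪→ {A,T}; cost 1
[col 0] BJX: children BJ:{A,T}, X:{G} ∪→ {A,G,T}; cost 1
[col 0] BCJX: children BJX:{A,G,T}, C:{G} ∩→ {G}; cost 0
[col 0] KW: children K:{C}, W:{T} ∪→ {C,T}; cost 1
[col 0] KVW: children KW:{C,T}, V:{G} ∪→ {C,G,T}; cost 1
[col 0] BCJKVWX: children BCJX:{G}, KVW:{C,G,T} ∩→ {G}; cost 0
[col 1] BJ: children B:{G}, J:{T} ∪→ {G,T}; cost 1
[col 1] BJX: children BJ:{G,T}, X:{A} ∪→ {A,G,T}; cost 1
[col 1] BCJX: children BJX:{A,G,T}, C:{T} ∩→ {T}; cost 0
[col 1] KW: children K:{G}, W:{C} ∪→ {C,G}; cost 1
[col 1] KVW: children KW:{C,G}, V:{C} ∩→ {C}; cost 0
[col 1] BCJKVWX: children BCJX:{T}, KVW:{C} ∪→ {C,T}; cost 1
[col 2] BJ: children B:{C}, J:{G} ∪→ {C,G}; cost 1
[col 2] BJX: children BJ:{C,G}, X:{G} ∩→ {G}; cost 0
[col 2] BCJX: children BJX:{G}, C:{A} ∪→ {A,G}; cost 1
[col 2] KW: children K:{A}, W:{A} ∩→ {A}; cost 0
[col 2] KVW: children KW:{A}, V:{A} ∩→ {A}; cost 0
[col 2] BCJKVWX: children BCJX:{A,G}, KVW:{A} ∩→ {A}; cost 0
per-site changes: [4, 4, 2]; total = 10

4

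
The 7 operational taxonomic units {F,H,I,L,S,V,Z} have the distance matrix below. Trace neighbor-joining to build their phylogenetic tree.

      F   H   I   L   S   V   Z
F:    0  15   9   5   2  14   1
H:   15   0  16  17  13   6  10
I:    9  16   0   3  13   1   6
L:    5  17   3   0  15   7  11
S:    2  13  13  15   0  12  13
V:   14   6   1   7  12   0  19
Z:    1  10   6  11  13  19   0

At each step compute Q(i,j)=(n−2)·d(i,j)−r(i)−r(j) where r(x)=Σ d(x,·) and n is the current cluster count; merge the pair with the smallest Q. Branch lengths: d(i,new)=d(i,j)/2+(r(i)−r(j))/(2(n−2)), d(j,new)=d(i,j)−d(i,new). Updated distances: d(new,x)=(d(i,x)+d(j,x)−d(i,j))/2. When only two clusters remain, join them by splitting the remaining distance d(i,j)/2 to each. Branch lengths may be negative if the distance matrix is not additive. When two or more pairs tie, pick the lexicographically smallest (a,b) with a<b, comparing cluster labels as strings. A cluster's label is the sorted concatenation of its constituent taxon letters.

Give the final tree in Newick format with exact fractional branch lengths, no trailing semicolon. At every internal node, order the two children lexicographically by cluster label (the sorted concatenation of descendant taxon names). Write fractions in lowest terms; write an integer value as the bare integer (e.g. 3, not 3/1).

iteration 1: select H,V (d=6, Q=-106); attach at lengths (24/5, 6/5); label the merged cluster HV
  updated: d(F,HV)=23/2, d(HV,I)=11/2, d(HV,L)=9, d(HV,S)=19/2, d(HV,Z)=23/2
iteration 2: select F,S (d=2, Q=-73); attach at lengths (-2, 4); label the merged cluster FS
  updated: d(FS,HV)=19/2, d(FS,I)=10, d(FS,L)=9, d(FS,Z)=6
iteration 3: select FS,Z (d=6, Q=-51); attach at lengths (3, 3); label the merged cluster FSZ
  updated: d(FSZ,HV)=15/2, d(FSZ,I)=5, d(FSZ,L)=7
iteration 4: select FSZ,HV (d=15/2, Q=-53/2); attach at lengths (25/8, 35/8); label the merged cluster FHSVZ
  updated: d(FHSVZ,I)=3/2, d(FHSVZ,L)=17/4
iteration 5: select FHSVZ,I (d=3/2, Q=-35/4); attach at lengths (11/8, 1/8); label the merged cluster FHISVZ
  updated: d(FHISVZ,L)=23/8
iteration 6: select FHISVZ,L (d=23/8); attach at lengths (23/16, 23/16); label the merged cluster FHILSVZ
final tree: (((((F:-2,S:4):3,Z:3):25/8,(H:24/5,V:6/5):35/8):11/8,I:1/8):23/16,L:23/16)
total length: 207/8

(((((F:-2,S:4):3,Z:3):25/8,(H:24/5,V:6/5):35/8):11/8,I:1/8):23/16,L:23/16)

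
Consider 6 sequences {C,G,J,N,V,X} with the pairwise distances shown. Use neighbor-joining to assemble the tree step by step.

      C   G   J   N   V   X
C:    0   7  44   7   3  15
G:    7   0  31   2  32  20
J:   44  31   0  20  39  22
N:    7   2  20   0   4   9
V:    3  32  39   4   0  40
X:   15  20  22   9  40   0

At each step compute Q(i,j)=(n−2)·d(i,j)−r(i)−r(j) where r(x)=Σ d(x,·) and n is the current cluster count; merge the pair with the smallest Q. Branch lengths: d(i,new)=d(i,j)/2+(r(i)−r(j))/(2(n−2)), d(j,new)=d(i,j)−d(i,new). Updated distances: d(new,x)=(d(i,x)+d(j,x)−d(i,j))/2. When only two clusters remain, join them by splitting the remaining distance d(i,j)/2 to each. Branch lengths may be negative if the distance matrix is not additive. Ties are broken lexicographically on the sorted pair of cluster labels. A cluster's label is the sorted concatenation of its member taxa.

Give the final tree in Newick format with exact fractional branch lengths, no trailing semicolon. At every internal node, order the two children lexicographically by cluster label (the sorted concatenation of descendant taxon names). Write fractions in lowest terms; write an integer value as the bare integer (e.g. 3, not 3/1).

iteration 1: select C,V (d=3, Q=-182); attach at lengths (-15/4, 27/4); label the merged cluster CV
  updated: d(CV,G)=18, d(CV,J)=40, d(CV,N)=4, d(CV,X)=26
iteration 2: select J,X (d=22, Q=-124); attach at lengths (17, 5); label the merged cluster JX
  updated: d(CV,JX)=22, d(G,JX)=29/2, d(JX,N)=7/2
iteration 3: select CV,N (d=4, Q=-91/2); attach at lengths (85/8, -53/8); label the merged cluster CNV
  updated: d(CNV,G)=8, d(CNV,JX)=43/4
iteration 4: select CNV,G (d=8, Q=-133/4); attach at lengths (17/8, 47/8); label the merged cluster CGNV
  updated: d(CGNV,JX)=69/8
iteration 5: select CGNV,JX (d=69/8); attach at lengths (69/16, 69/16); label the merged cluster CGJNVX
final tree: ((((C:-15/4,V:27/4):85/8,N:-53/8):17/8,G:47/8):69/16,(J:17,X:5):69/16)
total length: 365/8

((((C:-15/4,V:27/4):85/8,N:-53/8):17/8,G:47/8):69/16,(J:17,X:5):69/16)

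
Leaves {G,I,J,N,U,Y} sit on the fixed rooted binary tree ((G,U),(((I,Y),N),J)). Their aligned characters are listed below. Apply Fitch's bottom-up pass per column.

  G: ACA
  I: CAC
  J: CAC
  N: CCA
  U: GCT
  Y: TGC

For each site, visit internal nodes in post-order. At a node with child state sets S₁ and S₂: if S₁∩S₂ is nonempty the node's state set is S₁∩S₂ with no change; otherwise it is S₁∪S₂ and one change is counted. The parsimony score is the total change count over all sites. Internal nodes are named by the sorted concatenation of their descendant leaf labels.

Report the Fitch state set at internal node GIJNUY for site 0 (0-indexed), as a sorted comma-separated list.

A,C,G

site 0, node GU: G={A} ∪ U={G} → {A,G} (+1)
site 0, node IY: I={C} ∪ Y={T} → {C,T} (+1)
site 0, node INY: IY={C,T} ∩ N={C} → {C} (+0)
site 0, node IJNY: INY={C} ∩ J={C} → {C} (+0)
site 0, node GIJNUY: GU={A,G} ∪ IJNY={C} → {A,C,G} (+1)
site 1, node GU: G={C} ∩ U={C} → {C} (+0)
site 1, node IY: I={A} ∪ Y={G} → {A,G} (+1)
site 1, node INY: IY={A,G} ∪ N={C} → {A,C,G} (+1)
site 1, node IJNY: INY={A,C,G} ∩ J={A} → {A} (+0)
site 1, node GIJNUY: GU={C} ∪ IJNY={A} → {A,C} (+1)
site 2, node GU: G={A} ∪ U={T} → {A,T} (+1)
site 2, node IY: I={C} ∩ Y={C} → {C} (+0)
site 2, node INY: IY={C} ∪ N={A} → {A,C} (+1)
site 2, node IJNY: INY={A,C} ∩ J={C} → {C} (+0)
site 2, node GIJNUY: GU={A,T} ∪ IJNY={C} → {A,C,T} (+1)
per-site changes: [3, 3, 3]; total = 9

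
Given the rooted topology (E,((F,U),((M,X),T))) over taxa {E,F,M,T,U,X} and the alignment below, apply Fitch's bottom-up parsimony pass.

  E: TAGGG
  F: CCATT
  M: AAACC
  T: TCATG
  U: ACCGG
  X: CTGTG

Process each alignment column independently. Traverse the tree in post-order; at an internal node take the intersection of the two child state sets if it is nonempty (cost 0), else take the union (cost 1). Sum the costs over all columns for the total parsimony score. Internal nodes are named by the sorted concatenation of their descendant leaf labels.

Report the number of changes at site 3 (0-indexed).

FU@0: {C} ∪ {A} = {A,C} (union, +1)
MX@0: {A} ∪ {C} = {A,C} (union, +1)
MTX@0: {A,C} ∪ {T} = {A,C,T} (union, +1)
FMTUX@0: {A,C} ∩ {A,C,T} = {A,C} (intersection, +0)
EFMTUX@0: {T} ∪ {A,C} = {A,C,T} (union, +1)
FU@1: {C} ∩ {C} = {C} (intersection, +0)
MX@1: {A} ∪ {T} = {A,T} (union, +1)
MTX@1: {A,T} ∪ {C} = {A,C,T} (union, +1)
FMTUX@1: {C} ∩ {A,C,T} = {C} (intersection, +0)
EFMTUX@1: {A} ∪ {C} = {A,C} (union, +1)
FU@2: {A} ∪ {C} = {A,C} (union, +1)
MX@2: {A} ∪ {G} = {A,G} (union, +1)
MTX@2: {A,G} ∩ {A} = {A} (intersection, +0)
FMTUX@2: {A,C} ∩ {A} = {A} (intersection, +0)
EFMTUX@2: {G} ∪ {A} = {A,G} (union, +1)
FU@3: {T} ∪ {G} = {G,T} (union, +1)
MX@3: {C} ∪ {T} = {C,T} (union, +1)
MTX@3: {C,T} ∩ {T} = {T} (intersection, +0)
FMTUX@3: {G,T} ∩ {T} = {T} (intersection, +0)
EFMTUX@3: {G} ∪ {T} = {G,T} (union, +1)
FU@4: {T} ∪ {G} = {G,T} (union, +1)
MX@4: {C} ∪ {G} = {C,G} (union, +1)
MTX@4: {C,G} ∩ {G} = {G} (intersection, +0)
FMTUX@4: {G,T} ∩ {G} = {G} (intersection, +0)
EFMTUX@4: {G} ∩ {G} = {G} (intersection, +0)
per-site changes: [4, 3, 3, 3, 2]; total = 15

3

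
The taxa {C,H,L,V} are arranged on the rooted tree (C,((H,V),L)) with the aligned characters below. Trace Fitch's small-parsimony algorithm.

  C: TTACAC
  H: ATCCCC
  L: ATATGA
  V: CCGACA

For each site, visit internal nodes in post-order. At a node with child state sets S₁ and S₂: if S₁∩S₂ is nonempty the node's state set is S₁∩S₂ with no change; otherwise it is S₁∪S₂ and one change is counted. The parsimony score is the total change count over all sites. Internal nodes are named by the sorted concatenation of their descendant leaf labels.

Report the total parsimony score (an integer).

11

HV@0: {A} ∪ {C} = {A,C} (union, +1)
HLV@0: {A,C} ∩ {A} = {A} (intersection, +0)
CHLV@0: {T} ∪ {A} = {A,T} (union, +1)
HV@1: {T} ∪ {C} = {C,T} (union, +1)
HLV@1: {C,T} ∩ {T} = {T} (intersection, +0)
CHLV@1: {T} ∩ {T} = {T} (intersection, +0)
HV@2: {C} ∪ {G} = {C,G} (union, +1)
HLV@2: {C,G} ∪ {A} = {A,C,G} (union, +1)
CHLV@2: {A} ∩ {A,C,G} = {A} (intersection, +0)
HV@3: {C} ∪ {A} = {A,C} (union, +1)
HLV@3: {A,C} ∪ {T} = {A,C,T} (union, +1)
CHLV@3: {C} ∩ {A,C,T} = {C} (intersection, +0)
HV@4: {C} ∩ {C} = {C} (intersection, +0)
HLV@4: {C} ∪ {G} = {C,G} (union, +1)
CHLV@4: {A} ∪ {C,G} = {A,C,G} (union, +1)
HV@5: {C} ∪ {A} = {A,C} (union, +1)
HLV@5: {A,C} ∩ {A} = {A} (intersection, +0)
CHLV@5: {C} ∪ {A} = {A,C} (union, +1)
per-site changes: [2, 1, 2, 2, 2, 2]; total = 11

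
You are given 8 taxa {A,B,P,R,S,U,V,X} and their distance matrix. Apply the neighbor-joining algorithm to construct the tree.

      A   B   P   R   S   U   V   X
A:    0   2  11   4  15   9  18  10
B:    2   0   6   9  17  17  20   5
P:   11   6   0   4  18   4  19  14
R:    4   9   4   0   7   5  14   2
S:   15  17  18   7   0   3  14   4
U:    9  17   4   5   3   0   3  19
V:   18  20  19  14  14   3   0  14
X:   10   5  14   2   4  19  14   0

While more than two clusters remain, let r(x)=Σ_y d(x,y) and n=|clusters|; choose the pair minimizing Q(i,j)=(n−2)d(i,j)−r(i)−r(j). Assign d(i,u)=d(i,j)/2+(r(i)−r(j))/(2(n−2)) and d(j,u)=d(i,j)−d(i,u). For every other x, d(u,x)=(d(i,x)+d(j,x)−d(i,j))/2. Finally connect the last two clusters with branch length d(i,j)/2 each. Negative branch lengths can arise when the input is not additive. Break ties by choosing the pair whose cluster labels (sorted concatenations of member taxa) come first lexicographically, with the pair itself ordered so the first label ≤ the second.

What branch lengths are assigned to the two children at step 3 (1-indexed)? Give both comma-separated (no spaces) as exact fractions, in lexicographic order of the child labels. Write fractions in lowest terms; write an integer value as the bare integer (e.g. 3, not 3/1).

19/16,13/16

iteration 1: select U,V (d=3, Q=-144); attach at lengths (-2, 5); label the merged cluster UV
  updated: d(A,UV)=12, d(B,UV)=17, d(P,UV)=10, d(R,UV)=8, d(S,UV)=7, d(UV,X)=15
iteration 2: select S,UV (d=7, Q=-102); attach at lengths (17/5, 18/5); label the merged cluster SUV
  updated: d(A,SUV)=10, d(B,SUV)=27/2, d(P,SUV)=21/2, d(R,SUV)=4, d(SUV,X)=6
iteration 3: select A,B (d=2, Q=-129/2); attach at lengths (19/16, 13/16); label the merged cluster AB
  updated: d(AB,P)=15/2, d(AB,R)=11/2, d(AB,SUV)=43/4, d(AB,X)=13/2
iteration 4: select AB,P (d=15/2, Q=-175/4); attach at lengths (67/24, 113/24); label the merged cluster ABP
  updated: d(ABP,R)=1, d(ABP,SUV)=55/8, d(ABP,X)=13/2
iteration 5: select ABP,R (d=1, Q=-155/8); attach at lengths (75/32, -43/32); label the merged cluster ABPR
  updated: d(ABPR,SUV)=79/16, d(ABPR,X)=15/4
iteration 6: select ABPR,SUV (d=79/16, Q=-235/16); attach at lengths (43/32, 115/32); label the merged cluster ABPRSUV
  updated: d(ABPRSUV,X)=77/32
iteration 7: select ABPRSUV,X (d=77/32); attach at lengths (77/64, 77/64); label the merged cluster ABPRSUVX
final tree: (((((A:19/16,B:13/16):67/24,P:113/24):75/32,R:-43/32):43/32,(S:17/5,(U:-2,V:5):18/5):115/32):77/64,X:77/64)
total length: 891/32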